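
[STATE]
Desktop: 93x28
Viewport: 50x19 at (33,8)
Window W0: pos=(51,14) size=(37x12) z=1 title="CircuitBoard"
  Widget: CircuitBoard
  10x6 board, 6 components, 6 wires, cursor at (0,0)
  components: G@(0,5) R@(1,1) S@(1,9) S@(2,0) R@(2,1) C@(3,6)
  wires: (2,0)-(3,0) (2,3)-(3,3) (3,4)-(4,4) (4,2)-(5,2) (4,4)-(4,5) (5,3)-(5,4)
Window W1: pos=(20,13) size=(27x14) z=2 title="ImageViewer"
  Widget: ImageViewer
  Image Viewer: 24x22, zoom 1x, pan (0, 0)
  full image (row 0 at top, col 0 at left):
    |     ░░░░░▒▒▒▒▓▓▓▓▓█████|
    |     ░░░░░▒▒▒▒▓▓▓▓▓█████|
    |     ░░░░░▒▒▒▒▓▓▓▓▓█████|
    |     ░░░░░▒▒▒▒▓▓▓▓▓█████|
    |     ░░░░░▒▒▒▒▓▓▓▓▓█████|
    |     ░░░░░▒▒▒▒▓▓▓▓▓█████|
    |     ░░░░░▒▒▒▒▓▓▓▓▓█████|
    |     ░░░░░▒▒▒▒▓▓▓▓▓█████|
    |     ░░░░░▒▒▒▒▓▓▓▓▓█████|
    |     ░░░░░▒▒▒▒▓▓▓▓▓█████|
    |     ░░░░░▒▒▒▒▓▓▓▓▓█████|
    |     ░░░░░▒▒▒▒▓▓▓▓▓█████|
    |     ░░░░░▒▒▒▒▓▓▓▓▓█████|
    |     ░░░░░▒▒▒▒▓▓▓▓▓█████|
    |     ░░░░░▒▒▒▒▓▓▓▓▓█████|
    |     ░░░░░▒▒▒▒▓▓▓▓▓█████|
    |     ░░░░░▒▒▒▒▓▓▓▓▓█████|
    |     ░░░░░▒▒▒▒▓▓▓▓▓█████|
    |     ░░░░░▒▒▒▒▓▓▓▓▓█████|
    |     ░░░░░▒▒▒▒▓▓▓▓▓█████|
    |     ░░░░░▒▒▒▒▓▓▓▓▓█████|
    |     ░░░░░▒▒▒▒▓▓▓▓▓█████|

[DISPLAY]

                                                  
                                                  
                                                  
                                                  
                                                  
━━━━━━━━━━━━━┓                                    
             ┃    ┏━━━━━━━━━━━━━━━━━━━━━━━━━━━━━━━
─────────────┨    ┃ CircuitBoard                  
▒▒▓▓▓▓▓█████ ┃    ┠───────────────────────────────
▒▒▓▓▓▓▓█████ ┃    ┃   0 1 2 3 4 5 6 7 8 9         
▒▒▓▓▓▓▓█████ ┃    ┃0  [.]                  G      
▒▒▓▓▓▓▓█████ ┃    ┃                               
▒▒▓▓▓▓▓█████ ┃    ┃1       R                      
▒▒▓▓▓▓▓█████ ┃    ┃                               
▒▒▓▓▓▓▓█████ ┃    ┃2   S   R       ·              
▒▒▓▓▓▓▓█████ ┃    ┃    │           │              
▒▒▓▓▓▓▓█████ ┃    ┃3   ·           ·   ·       C  
▒▒▓▓▓▓▓█████ ┃    ┗━━━━━━━━━━━━━━━━━━━━━━━━━━━━━━━
━━━━━━━━━━━━━┛                                    


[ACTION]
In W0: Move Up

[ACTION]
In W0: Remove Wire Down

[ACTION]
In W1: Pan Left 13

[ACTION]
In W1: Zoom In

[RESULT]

                                                  
                                                  
                                                  
                                                  
                                                  
━━━━━━━━━━━━━┓                                    
             ┃    ┏━━━━━━━━━━━━━━━━━━━━━━━━━━━━━━━
─────────────┨    ┃ CircuitBoard                  
░░░░░░░░▒▒▒▒▒┃    ┠───────────────────────────────
░░░░░░░░▒▒▒▒▒┃    ┃   0 1 2 3 4 5 6 7 8 9         
░░░░░░░░▒▒▒▒▒┃    ┃0  [.]                  G      
░░░░░░░░▒▒▒▒▒┃    ┃                               
░░░░░░░░▒▒▒▒▒┃    ┃1       R                      
░░░░░░░░▒▒▒▒▒┃    ┃                               
░░░░░░░░▒▒▒▒▒┃    ┃2   S   R       ·              
░░░░░░░░▒▒▒▒▒┃    ┃    │           │              
░░░░░░░░▒▒▒▒▒┃    ┃3   ·           ·   ·       C  
░░░░░░░░▒▒▒▒▒┃    ┗━━━━━━━━━━━━━━━━━━━━━━━━━━━━━━━
━━━━━━━━━━━━━┛                                    


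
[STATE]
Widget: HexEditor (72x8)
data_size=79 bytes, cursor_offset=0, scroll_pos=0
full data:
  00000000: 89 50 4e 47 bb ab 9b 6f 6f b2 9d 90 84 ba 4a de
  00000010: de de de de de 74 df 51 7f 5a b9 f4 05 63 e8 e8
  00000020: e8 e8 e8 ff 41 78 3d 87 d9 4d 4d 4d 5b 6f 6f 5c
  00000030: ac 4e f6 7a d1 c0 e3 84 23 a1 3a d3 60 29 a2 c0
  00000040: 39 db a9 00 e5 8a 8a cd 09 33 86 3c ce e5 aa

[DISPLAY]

00000000  89 50 4e 47 bb ab 9b 6f  6f b2 9d 90 84 ba 4a de  |.PNG...oo..
00000010  de de de de de 74 df 51  7f 5a b9 f4 05 63 e8 e8  |.....t.Q.Z.
00000020  e8 e8 e8 ff 41 78 3d 87  d9 4d 4d 4d 5b 6f 6f 5c  |....Ax=..MM
00000030  ac 4e f6 7a d1 c0 e3 84  23 a1 3a d3 60 29 a2 c0  |.N.z....#.:
00000040  39 db a9 00 e5 8a 8a cd  09 33 86 3c ce e5 aa     |9........3.
                                                                        
                                                                        
                                                                        


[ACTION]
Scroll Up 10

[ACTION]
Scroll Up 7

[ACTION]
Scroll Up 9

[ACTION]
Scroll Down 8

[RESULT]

00000040  39 db a9 00 e5 8a 8a cd  09 33 86 3c ce e5 aa     |9........3.
                                                                        
                                                                        
                                                                        
                                                                        
                                                                        
                                                                        
                                                                        


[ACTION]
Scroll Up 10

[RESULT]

00000000  89 50 4e 47 bb ab 9b 6f  6f b2 9d 90 84 ba 4a de  |.PNG...oo..
00000010  de de de de de 74 df 51  7f 5a b9 f4 05 63 e8 e8  |.....t.Q.Z.
00000020  e8 e8 e8 ff 41 78 3d 87  d9 4d 4d 4d 5b 6f 6f 5c  |....Ax=..MM
00000030  ac 4e f6 7a d1 c0 e3 84  23 a1 3a d3 60 29 a2 c0  |.N.z....#.:
00000040  39 db a9 00 e5 8a 8a cd  09 33 86 3c ce e5 aa     |9........3.
                                                                        
                                                                        
                                                                        


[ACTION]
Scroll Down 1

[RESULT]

00000010  de de de de de 74 df 51  7f 5a b9 f4 05 63 e8 e8  |.....t.Q.Z.
00000020  e8 e8 e8 ff 41 78 3d 87  d9 4d 4d 4d 5b 6f 6f 5c  |....Ax=..MM
00000030  ac 4e f6 7a d1 c0 e3 84  23 a1 3a d3 60 29 a2 c0  |.N.z....#.:
00000040  39 db a9 00 e5 8a 8a cd  09 33 86 3c ce e5 aa     |9........3.
                                                                        
                                                                        
                                                                        
                                                                        


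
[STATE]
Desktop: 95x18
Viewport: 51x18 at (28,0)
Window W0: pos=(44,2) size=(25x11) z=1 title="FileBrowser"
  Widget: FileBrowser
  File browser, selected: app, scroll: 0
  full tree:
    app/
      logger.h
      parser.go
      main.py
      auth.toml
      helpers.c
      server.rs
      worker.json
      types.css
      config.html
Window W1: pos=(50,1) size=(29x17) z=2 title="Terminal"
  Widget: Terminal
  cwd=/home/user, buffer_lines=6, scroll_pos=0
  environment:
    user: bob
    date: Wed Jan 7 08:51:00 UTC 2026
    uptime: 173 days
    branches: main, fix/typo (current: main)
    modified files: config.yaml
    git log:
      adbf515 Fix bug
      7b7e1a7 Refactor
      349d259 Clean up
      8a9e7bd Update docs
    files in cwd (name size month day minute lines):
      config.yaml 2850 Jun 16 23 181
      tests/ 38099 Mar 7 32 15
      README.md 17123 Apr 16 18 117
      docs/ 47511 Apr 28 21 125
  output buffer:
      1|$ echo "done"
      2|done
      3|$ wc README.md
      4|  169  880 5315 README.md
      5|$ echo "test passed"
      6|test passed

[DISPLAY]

                                                   
                      ┏━━━━━━━━━━━━━━━━━━━━━━━━━━━┓
                ┏━━━━━┃ Terminal                  ┃
                ┃ File┠───────────────────────────┨
                ┠─────┃$ echo "done"              ┃
                ┃> [-]┃done                       ┃
                ┃    l┃$ wc README.md             ┃
                ┃    p┃  169  880 5315 README.md  ┃
                ┃    m┃$ echo "test passed"       ┃
                ┃    a┃test passed                ┃
                ┃    h┃$ █                        ┃
                ┃    s┃                           ┃
                ┗━━━━━┃                           ┃
                      ┃                           ┃
                      ┃                           ┃
                      ┃                           ┃
                      ┃                           ┃
                      ┗━━━━━━━━━━━━━━━━━━━━━━━━━━━┛


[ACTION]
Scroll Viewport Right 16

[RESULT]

                                                   
      ┏━━━━━━━━━━━━━━━━━━━━━━━━━━━┓                
┏━━━━━┃ Terminal                  ┃                
┃ File┠───────────────────────────┨                
┠─────┃$ echo "done"              ┃                
┃> [-]┃done                       ┃                
┃    l┃$ wc README.md             ┃                
┃    p┃  169  880 5315 README.md  ┃                
┃    m┃$ echo "test passed"       ┃                
┃    a┃test passed                ┃                
┃    h┃$ █                        ┃                
┃    s┃                           ┃                
┗━━━━━┃                           ┃                
      ┃                           ┃                
      ┃                           ┃                
      ┃                           ┃                
      ┃                           ┃                
      ┗━━━━━━━━━━━━━━━━━━━━━━━━━━━┛                


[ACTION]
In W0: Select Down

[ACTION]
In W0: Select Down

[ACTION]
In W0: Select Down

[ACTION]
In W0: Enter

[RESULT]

                                                   
      ┏━━━━━━━━━━━━━━━━━━━━━━━━━━━┓                
┏━━━━━┃ Terminal                  ┃                
┃ File┠───────────────────────────┨                
┠─────┃$ echo "done"              ┃                
┃  [-]┃done                       ┃                
┃    l┃$ wc README.md             ┃                
┃    p┃  169  880 5315 README.md  ┃                
┃  > m┃$ echo "test passed"       ┃                
┃    a┃test passed                ┃                
┃    h┃$ █                        ┃                
┃    s┃                           ┃                
┗━━━━━┃                           ┃                
      ┃                           ┃                
      ┃                           ┃                
      ┃                           ┃                
      ┃                           ┃                
      ┗━━━━━━━━━━━━━━━━━━━━━━━━━━━┛                


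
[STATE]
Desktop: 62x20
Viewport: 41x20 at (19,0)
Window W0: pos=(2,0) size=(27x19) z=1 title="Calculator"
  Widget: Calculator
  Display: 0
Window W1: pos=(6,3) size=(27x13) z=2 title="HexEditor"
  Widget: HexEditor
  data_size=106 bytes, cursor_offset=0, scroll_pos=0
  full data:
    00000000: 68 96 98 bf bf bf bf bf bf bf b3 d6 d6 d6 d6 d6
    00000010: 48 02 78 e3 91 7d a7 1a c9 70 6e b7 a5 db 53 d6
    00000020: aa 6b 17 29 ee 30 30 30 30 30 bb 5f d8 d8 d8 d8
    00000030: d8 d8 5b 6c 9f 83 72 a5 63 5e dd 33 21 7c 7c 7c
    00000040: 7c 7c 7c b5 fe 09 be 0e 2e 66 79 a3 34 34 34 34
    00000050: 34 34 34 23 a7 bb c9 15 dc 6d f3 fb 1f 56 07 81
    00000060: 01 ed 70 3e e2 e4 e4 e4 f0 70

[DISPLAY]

━━━━━━━━━┓                               
         ┃                               
─────────┨                               
━━━━━━━━━━━━━┓                           
             ┃                           
─────────────┨                           
 96 98 bf bf ┃                           
 02 78 e3 91 ┃                           
 6b 17 29 ee ┃                           
 d8 5b 6c 9f ┃                           
 7c 7c b5 fe ┃                           
 34 34 23 a7 ┃                           
 ed 70 3e e2 ┃                           
             ┃                           
             ┃                           
━━━━━━━━━━━━━┛                           
         ┃                               
         ┃                               
━━━━━━━━━┛                               
                                         


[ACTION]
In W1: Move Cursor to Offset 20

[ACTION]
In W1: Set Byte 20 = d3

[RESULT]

━━━━━━━━━┓                               
         ┃                               
─────────┨                               
━━━━━━━━━━━━━┓                           
             ┃                           
─────────────┨                           
 96 98 bf bf ┃                           
 02 78 e3 D3 ┃                           
 6b 17 29 ee ┃                           
 d8 5b 6c 9f ┃                           
 7c 7c b5 fe ┃                           
 34 34 23 a7 ┃                           
 ed 70 3e e2 ┃                           
             ┃                           
             ┃                           
━━━━━━━━━━━━━┛                           
         ┃                               
         ┃                               
━━━━━━━━━┛                               
                                         


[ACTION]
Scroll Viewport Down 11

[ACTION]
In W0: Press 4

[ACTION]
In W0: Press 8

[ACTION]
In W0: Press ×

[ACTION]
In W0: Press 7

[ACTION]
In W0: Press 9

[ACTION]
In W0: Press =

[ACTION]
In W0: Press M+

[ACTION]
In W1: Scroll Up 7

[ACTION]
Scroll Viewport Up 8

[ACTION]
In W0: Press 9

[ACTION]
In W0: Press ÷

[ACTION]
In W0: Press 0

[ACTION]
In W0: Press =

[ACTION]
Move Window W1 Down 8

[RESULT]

━━━━━━━━━┓                               
         ┃                               
─────────┨                               
    Error┃                               
┐        ┃                               
│        ┃                               
┤        ┃                               
━━━━━━━━━━━━━┓                           
             ┃                           
─────────────┨                           
 96 98 bf bf ┃                           
 02 78 e3 D3 ┃                           
 6b 17 29 ee ┃                           
 d8 5b 6c 9f ┃                           
 7c 7c b5 fe ┃                           
 34 34 23 a7 ┃                           
 ed 70 3e e2 ┃                           
             ┃                           
             ┃                           
━━━━━━━━━━━━━┛                           


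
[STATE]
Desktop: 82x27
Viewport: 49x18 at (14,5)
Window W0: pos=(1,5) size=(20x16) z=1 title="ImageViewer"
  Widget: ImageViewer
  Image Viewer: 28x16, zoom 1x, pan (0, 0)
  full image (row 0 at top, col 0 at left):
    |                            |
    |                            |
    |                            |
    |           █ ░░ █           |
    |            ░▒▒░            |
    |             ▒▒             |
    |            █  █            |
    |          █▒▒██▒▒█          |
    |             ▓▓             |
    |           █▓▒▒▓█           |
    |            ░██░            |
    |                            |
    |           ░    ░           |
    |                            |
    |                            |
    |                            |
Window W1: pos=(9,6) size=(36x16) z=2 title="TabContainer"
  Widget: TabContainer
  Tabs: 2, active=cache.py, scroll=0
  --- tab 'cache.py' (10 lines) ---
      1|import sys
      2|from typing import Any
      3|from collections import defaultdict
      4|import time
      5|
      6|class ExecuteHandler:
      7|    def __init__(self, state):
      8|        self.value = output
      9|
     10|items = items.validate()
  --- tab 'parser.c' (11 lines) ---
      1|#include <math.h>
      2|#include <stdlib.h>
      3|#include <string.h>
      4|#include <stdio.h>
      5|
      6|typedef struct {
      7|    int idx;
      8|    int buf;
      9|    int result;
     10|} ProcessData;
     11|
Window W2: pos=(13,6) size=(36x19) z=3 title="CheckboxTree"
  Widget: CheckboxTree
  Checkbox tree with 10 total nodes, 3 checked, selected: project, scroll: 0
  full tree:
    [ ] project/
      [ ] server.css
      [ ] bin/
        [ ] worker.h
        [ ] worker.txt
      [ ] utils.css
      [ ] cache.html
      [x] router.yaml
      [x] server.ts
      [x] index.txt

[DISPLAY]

━━━━━━┓                                          
━━━━━━━━━━━━━━━━━━━━━━━━━━━━━━━━━━┓              
 CheckboxTree                     ┃              
──────────────────────────────────┨              
>[-] project/                     ┃              
   [ ] server.css                 ┃              
   [ ] bin/                       ┃              
     [ ] worker.h                 ┃              
     [ ] worker.txt               ┃              
   [ ] utils.css                  ┃              
   [ ] cache.html                 ┃              
   [x] router.yaml                ┃              
   [x] server.ts                  ┃              
   [x] index.txt                  ┃              
                                  ┃              
                                  ┃              
                                  ┃              
                                  ┃              


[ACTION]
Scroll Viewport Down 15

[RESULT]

>[-] project/                     ┃              
   [ ] server.css                 ┃              
   [ ] bin/                       ┃              
     [ ] worker.h                 ┃              
     [ ] worker.txt               ┃              
   [ ] utils.css                  ┃              
   [ ] cache.html                 ┃              
   [x] router.yaml                ┃              
   [x] server.ts                  ┃              
   [x] index.txt                  ┃              
                                  ┃              
                                  ┃              
                                  ┃              
                                  ┃              
                                  ┃              
━━━━━━━━━━━━━━━━━━━━━━━━━━━━━━━━━━┛              
                                                 
                                                 


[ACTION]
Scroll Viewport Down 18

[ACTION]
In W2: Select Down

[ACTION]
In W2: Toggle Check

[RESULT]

 [-] project/                     ┃              
>  [x] server.css                 ┃              
   [ ] bin/                       ┃              
     [ ] worker.h                 ┃              
     [ ] worker.txt               ┃              
   [ ] utils.css                  ┃              
   [ ] cache.html                 ┃              
   [x] router.yaml                ┃              
   [x] server.ts                  ┃              
   [x] index.txt                  ┃              
                                  ┃              
                                  ┃              
                                  ┃              
                                  ┃              
                                  ┃              
━━━━━━━━━━━━━━━━━━━━━━━━━━━━━━━━━━┛              
                                                 
                                                 


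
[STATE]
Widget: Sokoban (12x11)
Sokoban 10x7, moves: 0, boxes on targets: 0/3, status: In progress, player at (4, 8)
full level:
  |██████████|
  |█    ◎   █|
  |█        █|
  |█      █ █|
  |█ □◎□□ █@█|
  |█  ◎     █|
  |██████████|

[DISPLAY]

██████████  
█    ◎   █  
█        █  
█      █ █  
█ □◎□□ █@█  
█  ◎     █  
██████████  
Moves: 0  0/
            
            
            


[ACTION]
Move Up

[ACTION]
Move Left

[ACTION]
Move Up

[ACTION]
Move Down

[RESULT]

██████████  
█    ◎   █  
█        █  
█      █@█  
█ □◎□□ █ █  
█  ◎     █  
██████████  
Moves: 3  0/
            
            
            


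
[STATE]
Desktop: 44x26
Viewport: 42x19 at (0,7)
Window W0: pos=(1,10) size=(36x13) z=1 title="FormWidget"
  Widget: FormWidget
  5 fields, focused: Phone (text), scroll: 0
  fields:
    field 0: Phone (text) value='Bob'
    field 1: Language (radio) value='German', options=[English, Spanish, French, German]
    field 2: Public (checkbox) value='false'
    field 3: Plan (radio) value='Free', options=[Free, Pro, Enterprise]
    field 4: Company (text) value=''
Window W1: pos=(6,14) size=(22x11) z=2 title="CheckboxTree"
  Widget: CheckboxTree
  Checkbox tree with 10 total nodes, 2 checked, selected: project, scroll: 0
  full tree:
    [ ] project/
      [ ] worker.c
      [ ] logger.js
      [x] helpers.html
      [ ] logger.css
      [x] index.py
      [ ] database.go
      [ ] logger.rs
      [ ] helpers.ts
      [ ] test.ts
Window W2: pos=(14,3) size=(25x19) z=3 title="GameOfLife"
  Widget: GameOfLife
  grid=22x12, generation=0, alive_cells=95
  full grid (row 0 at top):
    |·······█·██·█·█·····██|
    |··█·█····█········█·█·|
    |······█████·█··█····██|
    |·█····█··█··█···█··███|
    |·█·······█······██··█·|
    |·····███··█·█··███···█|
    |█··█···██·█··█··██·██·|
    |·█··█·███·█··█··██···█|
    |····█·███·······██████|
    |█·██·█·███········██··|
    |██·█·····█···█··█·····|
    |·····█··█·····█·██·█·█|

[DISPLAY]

              ┃·······█·██·█·█·····██ ┃   
              ┃··█·█····█········█·█· ┃   
              ┃······█████·█··█····██ ┃   
 ┏━━━━━━━━━━━━┃·█····█··█··█···█··███ ┃   
 ┃ FormWidget ┃·█·······█······██··█· ┃   
 ┠────────────┃·····███··█·█··███···█ ┃   
 ┃> Phone:    ┃█··█···██·█··█··██·██· ┃   
 ┃  La┏━━━━━━━┃·█··█·███·█··█··██···█ ┃   
 ┃  Pu┃ Checkb┃····█·███·······██████ ┃   
 ┃  Pl┠───────┃█·██·█·███········██·· ┃   
 ┃  Co┃>[-] pr┃██·█·····█···█··█····· ┃   
 ┃    ┃   [ ] ┃·····█··█·····█·██·█·█ ┃   
 ┃    ┃   [ ] ┃                       ┃   
 ┃    ┃   [x] ┃                       ┃   
 ┃    ┃   [ ] ┗━━━━━━━━━━━━━━━━━━━━━━━┛   
 ┗━━━━┃   [x] index.py     ┃━━━━━━━━┛     
      ┃   [ ] database.go  ┃              
      ┗━━━━━━━━━━━━━━━━━━━━┛              
                                          


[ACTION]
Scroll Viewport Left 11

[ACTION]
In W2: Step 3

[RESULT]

              ┃······················ ┃   
              ┃·····█████·██········· ┃   
              ┃·····█·█··█·█···██···· ┃   
 ┏━━━━━━━━━━━━┃······█·███·██·█·█···· ┃   
 ┃ FormWidget ┃·····█·██···█·██·█·█·· ┃   
 ┠────────────┃·······███·█····█·██·· ┃   
 ┃> Phone:    ┃···█········█········█ ┃   
 ┃  La┏━━━━━━━┃··█···█·····█········· ┃   
 ┃  Pu┃ Checkb┃·█···············█···· ┃   
 ┃  Pl┠───────┃█·█···█········███···· ┃   
 ┃  Co┃>[-] pr┃██··█·█··········█···· ┃   
 ┃    ┃   [ ] ┃······················ ┃   
 ┃    ┃   [ ] ┃                       ┃   
 ┃    ┃   [x] ┃                       ┃   
 ┃    ┃   [ ] ┗━━━━━━━━━━━━━━━━━━━━━━━┛   
 ┗━━━━┃   [x] index.py     ┃━━━━━━━━┛     
      ┃   [ ] database.go  ┃              
      ┗━━━━━━━━━━━━━━━━━━━━┛              
                                          


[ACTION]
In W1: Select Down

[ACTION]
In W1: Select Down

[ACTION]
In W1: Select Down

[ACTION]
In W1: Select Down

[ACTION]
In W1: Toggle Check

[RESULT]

              ┃······················ ┃   
              ┃·····█████·██········· ┃   
              ┃·····█·█··█·█···██···· ┃   
 ┏━━━━━━━━━━━━┃······█·███·██·█·█···· ┃   
 ┃ FormWidget ┃·····█·██···█·██·█·█·· ┃   
 ┠────────────┃·······███·█····█·██·· ┃   
 ┃> Phone:    ┃···█········█········█ ┃   
 ┃  La┏━━━━━━━┃··█···█·····█········· ┃   
 ┃  Pu┃ Checkb┃·█···············█···· ┃   
 ┃  Pl┠───────┃█·█···█········███···· ┃   
 ┃  Co┃ [-] pr┃██··█·█··········█···· ┃   
 ┃    ┃   [ ] ┃······················ ┃   
 ┃    ┃   [ ] ┃                       ┃   
 ┃    ┃   [x] ┃                       ┃   
 ┃    ┃>  [x] ┗━━━━━━━━━━━━━━━━━━━━━━━┛   
 ┗━━━━┃   [x] index.py     ┃━━━━━━━━┛     
      ┃   [ ] database.go  ┃              
      ┗━━━━━━━━━━━━━━━━━━━━┛              
                                          


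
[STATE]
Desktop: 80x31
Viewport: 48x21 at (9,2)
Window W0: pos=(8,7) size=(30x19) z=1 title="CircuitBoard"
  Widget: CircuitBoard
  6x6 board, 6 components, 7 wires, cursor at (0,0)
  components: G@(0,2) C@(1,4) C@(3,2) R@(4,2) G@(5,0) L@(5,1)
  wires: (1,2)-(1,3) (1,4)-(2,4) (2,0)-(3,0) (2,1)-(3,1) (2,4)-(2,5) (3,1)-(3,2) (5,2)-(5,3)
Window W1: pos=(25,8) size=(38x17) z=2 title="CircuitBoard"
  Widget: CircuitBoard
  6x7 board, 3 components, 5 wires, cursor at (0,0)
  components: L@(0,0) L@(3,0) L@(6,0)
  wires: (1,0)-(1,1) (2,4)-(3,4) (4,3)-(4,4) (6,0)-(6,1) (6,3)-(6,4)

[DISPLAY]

                                                
                                                
                                                
                                                
                                                
━━━━━━━━━━━━━━━━━━━━━━━━━━━━┓                   
 CircuitBoard   ┏━━━━━━━━━━━━━━━━━━━━━━━━━━━━━━━
────────────────┃ CircuitBoard                  
   0 1 2 3 4 5  ┠───────────────────────────────
0  [.]      G   ┃   0 1 2 3 4 5                 
                ┃0  [L]                         
1           · ─ ┃                               
                ┃1   · ─ ·                      
2   ·   ·       ┃                               
    │   │       ┃2                   ·          
3   ·   · ─ C   ┃                    │          
                ┃3   L               ·          
4           R   ┃                               
                ┃4               · ─ ·          
5   G   L   · ─ ┃                               
Cursor: (0,0)   ┃5                              


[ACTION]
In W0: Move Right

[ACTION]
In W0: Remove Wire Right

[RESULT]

                                                
                                                
                                                
                                                
                                                
━━━━━━━━━━━━━━━━━━━━━━━━━━━━┓                   
 CircuitBoard   ┏━━━━━━━━━━━━━━━━━━━━━━━━━━━━━━━
────────────────┃ CircuitBoard                  
   0 1 2 3 4 5  ┠───────────────────────────────
0      [.]  G   ┃   0 1 2 3 4 5                 
                ┃0  [L]                         
1           · ─ ┃                               
                ┃1   · ─ ·                      
2   ·   ·       ┃                               
    │   │       ┃2                   ·          
3   ·   · ─ C   ┃                    │          
                ┃3   L               ·          
4           R   ┃                               
                ┃4               · ─ ·          
5   G   L   · ─ ┃                               
Cursor: (0,1)   ┃5                              


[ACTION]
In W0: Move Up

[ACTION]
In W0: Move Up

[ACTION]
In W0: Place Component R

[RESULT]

                                                
                                                
                                                
                                                
                                                
━━━━━━━━━━━━━━━━━━━━━━━━━━━━┓                   
 CircuitBoard   ┏━━━━━━━━━━━━━━━━━━━━━━━━━━━━━━━
────────────────┃ CircuitBoard                  
   0 1 2 3 4 5  ┠───────────────────────────────
0      [R]  G   ┃   0 1 2 3 4 5                 
                ┃0  [L]                         
1           · ─ ┃                               
                ┃1   · ─ ·                      
2   ·   ·       ┃                               
    │   │       ┃2                   ·          
3   ·   · ─ C   ┃                    │          
                ┃3   L               ·          
4           R   ┃                               
                ┃4               · ─ ·          
5   G   L   · ─ ┃                               
Cursor: (0,1)   ┃5                              


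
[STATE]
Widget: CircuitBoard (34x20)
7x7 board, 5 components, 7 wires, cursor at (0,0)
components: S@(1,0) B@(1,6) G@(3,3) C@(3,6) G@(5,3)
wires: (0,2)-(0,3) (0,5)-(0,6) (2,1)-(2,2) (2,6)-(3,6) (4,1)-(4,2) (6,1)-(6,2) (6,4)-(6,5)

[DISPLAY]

   0 1 2 3 4 5 6                  
0  [.]      · ─ ·       · ─ ·     
                                  
1   S                       B     
                                  
2       · ─ ·               ·     
                            │     
3               G           C     
                                  
4       · ─ ·                     
                                  
5               G                 
                                  
6       · ─ ·       · ─ ·         
Cursor: (0,0)                     
                                  
                                  
                                  
                                  
                                  


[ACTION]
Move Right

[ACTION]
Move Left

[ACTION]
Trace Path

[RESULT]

   0 1 2 3 4 5 6                  
0  [.]      · ─ ·       · ─ ·     
                                  
1   S                       B     
                                  
2       · ─ ·               ·     
                            │     
3               G           C     
                                  
4       · ─ ·                     
                                  
5               G                 
                                  
6       · ─ ·       · ─ ·         
Cursor: (0,0)  Trace: No connectio
                                  
                                  
                                  
                                  
                                  


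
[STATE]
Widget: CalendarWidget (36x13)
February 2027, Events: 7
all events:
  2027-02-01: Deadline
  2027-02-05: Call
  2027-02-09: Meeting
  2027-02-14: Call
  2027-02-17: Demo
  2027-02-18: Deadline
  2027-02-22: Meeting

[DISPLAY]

           February 2027            
Mo Tu We Th Fr Sa Su                
 1*  2  3  4  5*  6  7              
 8  9* 10 11 12 13 14*              
15 16 17* 18* 19 20 21              
22* 23 24 25 26 27 28               
                                    
                                    
                                    
                                    
                                    
                                    
                                    


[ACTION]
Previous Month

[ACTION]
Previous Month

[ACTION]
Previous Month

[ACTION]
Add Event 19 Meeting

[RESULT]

           November 2026            
Mo Tu We Th Fr Sa Su                
                   1                
 2  3  4  5  6  7  8                
 9 10 11 12 13 14 15                
16 17 18 19* 20 21 22               
23 24 25 26 27 28 29                
30                                  
                                    
                                    
                                    
                                    
                                    


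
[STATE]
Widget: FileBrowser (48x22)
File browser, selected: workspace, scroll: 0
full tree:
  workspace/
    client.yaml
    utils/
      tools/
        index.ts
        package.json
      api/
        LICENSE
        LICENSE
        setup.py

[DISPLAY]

> [-] workspace/                                
    client.yaml                                 
    [+] utils/                                  
                                                
                                                
                                                
                                                
                                                
                                                
                                                
                                                
                                                
                                                
                                                
                                                
                                                
                                                
                                                
                                                
                                                
                                                
                                                


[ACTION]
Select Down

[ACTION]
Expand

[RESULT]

  [-] workspace/                                
  > client.yaml                                 
    [+] utils/                                  
                                                
                                                
                                                
                                                
                                                
                                                
                                                
                                                
                                                
                                                
                                                
                                                
                                                
                                                
                                                
                                                
                                                
                                                
                                                


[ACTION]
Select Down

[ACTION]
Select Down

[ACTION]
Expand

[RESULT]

  [-] workspace/                                
    client.yaml                                 
  > [-] utils/                                  
      [+] tools/                                
      [+] api/                                  
                                                
                                                
                                                
                                                
                                                
                                                
                                                
                                                
                                                
                                                
                                                
                                                
                                                
                                                
                                                
                                                
                                                
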